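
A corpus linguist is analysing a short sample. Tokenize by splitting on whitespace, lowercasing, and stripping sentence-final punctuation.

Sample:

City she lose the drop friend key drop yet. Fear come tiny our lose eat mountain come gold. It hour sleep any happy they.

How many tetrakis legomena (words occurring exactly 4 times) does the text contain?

0

Frequencies: lose:2, drop:2, come:2, city:1, she:1, the:1, friend:1, key:1, yet:1, fear:1, tiny:1, our:1, eat:1, mountain:1, gold:1, it:1, hour:1, sleep:1, any:1, happy:1, … (1 more, each freq 1)
Words with frequency 4: (none)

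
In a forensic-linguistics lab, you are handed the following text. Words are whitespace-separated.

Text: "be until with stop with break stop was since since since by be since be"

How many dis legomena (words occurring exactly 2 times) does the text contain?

2

Frequencies: since:4, be:3, with:2, stop:2, until:1, break:1, was:1, by:1
Words with frequency 2: stop, with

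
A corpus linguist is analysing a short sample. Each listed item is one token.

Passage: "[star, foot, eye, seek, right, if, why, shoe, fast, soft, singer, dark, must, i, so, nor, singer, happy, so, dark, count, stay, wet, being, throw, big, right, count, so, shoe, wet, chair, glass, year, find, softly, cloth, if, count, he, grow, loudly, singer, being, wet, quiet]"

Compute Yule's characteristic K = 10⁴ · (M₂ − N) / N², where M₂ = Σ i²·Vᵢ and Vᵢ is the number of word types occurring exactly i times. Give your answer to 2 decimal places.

160.68

Frequencies: singer:3, so:3, count:3, wet:3, right:2, if:2, shoe:2, dark:2, being:2, star:1, foot:1, eye:1, seek:1, why:1, fast:1, soft:1, must:1, i:1, nor:1, happy:1, … (13 more, each freq 1)
N = 46. Frequency spectrum: V_1=24, V_2=5, V_3=4
M₂ = 1²·24 + 2²·5 + 3²·4 = 80
K = 10000 × (80 − 46) / 46² = 160.68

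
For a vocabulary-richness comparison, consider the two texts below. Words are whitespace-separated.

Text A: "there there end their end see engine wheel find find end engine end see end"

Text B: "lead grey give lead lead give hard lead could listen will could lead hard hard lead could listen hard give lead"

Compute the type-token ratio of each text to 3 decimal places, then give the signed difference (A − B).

0.134

TTR(A) = 7/15 = 0.467
TTR(B) = 7/21 = 0.333
Difference = 0.467 − 0.333 = 0.134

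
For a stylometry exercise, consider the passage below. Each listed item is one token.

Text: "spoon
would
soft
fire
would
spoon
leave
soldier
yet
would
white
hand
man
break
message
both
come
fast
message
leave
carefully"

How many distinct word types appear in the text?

Distinct types: {both, break, carefully, come, fast, fire, hand, leave, man, message, soft, soldier, spoon, white, would, yet}
V = 16

16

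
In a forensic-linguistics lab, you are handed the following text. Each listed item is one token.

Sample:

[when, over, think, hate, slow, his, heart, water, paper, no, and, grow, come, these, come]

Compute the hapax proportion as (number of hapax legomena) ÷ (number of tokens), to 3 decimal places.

Frequencies: come:2, when:1, over:1, think:1, hate:1, slow:1, his:1, heart:1, water:1, paper:1, no:1, and:1, grow:1, these:1
Hapax count = 13; token count = 15.
Ratio = 13 / 15 = 0.867

0.867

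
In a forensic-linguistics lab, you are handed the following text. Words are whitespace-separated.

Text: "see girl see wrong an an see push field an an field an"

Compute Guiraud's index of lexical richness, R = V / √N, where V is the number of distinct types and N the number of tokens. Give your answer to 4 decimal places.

1.6641

N = 13, V = 6.
√N = 3.605551
R = 6 / 3.605551 = 1.6641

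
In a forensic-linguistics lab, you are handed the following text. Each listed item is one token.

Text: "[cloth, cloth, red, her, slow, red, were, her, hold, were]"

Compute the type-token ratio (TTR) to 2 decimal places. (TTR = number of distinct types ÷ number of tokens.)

N = 10 tokens, V = 6 types.
TTR = V / N = 6 / 10 = 0.60

0.60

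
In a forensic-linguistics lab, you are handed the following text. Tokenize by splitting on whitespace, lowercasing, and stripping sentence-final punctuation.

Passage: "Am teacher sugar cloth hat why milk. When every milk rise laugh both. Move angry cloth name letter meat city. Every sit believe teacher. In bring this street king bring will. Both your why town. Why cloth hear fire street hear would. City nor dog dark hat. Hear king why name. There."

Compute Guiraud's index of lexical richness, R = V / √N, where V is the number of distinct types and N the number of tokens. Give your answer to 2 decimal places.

4.85

N = 52, V = 35.
√N = 7.211103
R = 35 / 7.211103 = 4.85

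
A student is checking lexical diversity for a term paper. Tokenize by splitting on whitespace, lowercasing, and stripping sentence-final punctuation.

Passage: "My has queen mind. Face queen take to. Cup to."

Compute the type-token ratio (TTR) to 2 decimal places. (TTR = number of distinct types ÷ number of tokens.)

N = 10 tokens, V = 8 types.
TTR = V / N = 8 / 10 = 0.80

0.80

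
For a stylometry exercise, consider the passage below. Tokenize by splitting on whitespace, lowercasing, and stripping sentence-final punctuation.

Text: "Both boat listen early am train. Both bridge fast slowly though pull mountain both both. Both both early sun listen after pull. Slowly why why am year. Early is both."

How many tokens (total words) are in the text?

30

Tokens: both, boat, listen, early, am, train, both, bridge, fast, slowly, though, pull, mountain, both, both, both, both, early, sun, listen, after, pull, slowly, why, why, am, year, early, is, both
N = 30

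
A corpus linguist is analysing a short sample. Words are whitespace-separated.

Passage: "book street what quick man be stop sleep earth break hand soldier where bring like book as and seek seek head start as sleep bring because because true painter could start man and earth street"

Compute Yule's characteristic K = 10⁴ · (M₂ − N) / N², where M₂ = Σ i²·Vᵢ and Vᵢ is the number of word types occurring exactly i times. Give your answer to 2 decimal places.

Frequencies: book:2, street:2, man:2, sleep:2, earth:2, bring:2, as:2, and:2, seek:2, start:2, because:2, what:1, quick:1, be:1, stop:1, break:1, hand:1, soldier:1, where:1, like:1, … (4 more, each freq 1)
N = 35. Frequency spectrum: V_1=13, V_2=11
M₂ = 1²·13 + 2²·11 = 57
K = 10000 × (57 − 35) / 35² = 179.59

179.59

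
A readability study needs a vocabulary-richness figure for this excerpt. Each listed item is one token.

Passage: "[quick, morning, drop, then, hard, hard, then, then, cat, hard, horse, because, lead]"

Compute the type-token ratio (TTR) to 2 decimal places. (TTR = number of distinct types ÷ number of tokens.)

0.69

N = 13 tokens, V = 9 types.
TTR = V / N = 9 / 13 = 0.69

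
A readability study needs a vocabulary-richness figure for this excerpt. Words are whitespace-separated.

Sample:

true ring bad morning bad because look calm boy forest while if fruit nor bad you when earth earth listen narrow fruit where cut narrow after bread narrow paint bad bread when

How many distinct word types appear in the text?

Distinct types: {after, bad, because, boy, bread, calm, cut, earth, forest, fruit, if, listen, look, morning, narrow, nor, paint, ring, true, when, where, while, you}
V = 23

23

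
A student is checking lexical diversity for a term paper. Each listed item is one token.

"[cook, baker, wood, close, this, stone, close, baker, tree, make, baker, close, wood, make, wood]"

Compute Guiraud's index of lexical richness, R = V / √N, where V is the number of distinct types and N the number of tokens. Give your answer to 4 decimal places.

N = 15, V = 8.
√N = 3.872983
R = 8 / 3.872983 = 2.0656

2.0656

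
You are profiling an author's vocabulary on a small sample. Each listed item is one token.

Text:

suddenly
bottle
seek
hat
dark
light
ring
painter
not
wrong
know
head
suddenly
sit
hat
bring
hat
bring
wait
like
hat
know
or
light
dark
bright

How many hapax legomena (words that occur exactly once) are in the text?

12

Frequencies: hat:4, suddenly:2, dark:2, light:2, know:2, bring:2, bottle:1, seek:1, ring:1, painter:1, not:1, wrong:1, head:1, sit:1, wait:1, like:1, or:1, bright:1
Hapax (freq=1): bottle, bright, head, like, not, or, painter, ring, seek, sit, wait, wrong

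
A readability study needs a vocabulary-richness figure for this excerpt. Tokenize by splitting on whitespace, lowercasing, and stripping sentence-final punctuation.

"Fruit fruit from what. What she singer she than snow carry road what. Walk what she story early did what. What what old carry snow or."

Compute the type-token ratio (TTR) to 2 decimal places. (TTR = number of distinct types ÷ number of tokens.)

N = 26 tokens, V = 15 types.
TTR = V / N = 15 / 26 = 0.58

0.58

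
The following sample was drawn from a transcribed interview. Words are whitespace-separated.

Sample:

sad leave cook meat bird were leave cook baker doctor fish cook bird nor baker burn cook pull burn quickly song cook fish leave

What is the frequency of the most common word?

Frequencies: cook:5, leave:3, bird:2, baker:2, fish:2, burn:2, sad:1, meat:1, were:1, doctor:1, nor:1, pull:1, quickly:1, song:1
Most common: 'cook' with frequency 5.

5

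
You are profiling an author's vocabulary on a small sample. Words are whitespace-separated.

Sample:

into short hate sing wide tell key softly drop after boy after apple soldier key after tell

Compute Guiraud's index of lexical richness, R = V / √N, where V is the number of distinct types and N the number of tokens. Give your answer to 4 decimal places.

N = 17, V = 13.
√N = 4.123106
R = 13 / 4.123106 = 3.1530

3.1530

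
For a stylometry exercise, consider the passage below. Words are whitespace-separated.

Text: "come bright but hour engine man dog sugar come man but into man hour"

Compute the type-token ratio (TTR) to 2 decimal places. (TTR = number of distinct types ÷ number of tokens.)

N = 14 tokens, V = 9 types.
TTR = V / N = 9 / 14 = 0.64

0.64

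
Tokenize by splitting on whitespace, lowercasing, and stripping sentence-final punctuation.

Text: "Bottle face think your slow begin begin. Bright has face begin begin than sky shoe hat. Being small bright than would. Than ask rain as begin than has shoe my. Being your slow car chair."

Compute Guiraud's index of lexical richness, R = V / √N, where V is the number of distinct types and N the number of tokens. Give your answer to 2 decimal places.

3.55

N = 35, V = 21.
√N = 5.916080
R = 21 / 5.916080 = 3.55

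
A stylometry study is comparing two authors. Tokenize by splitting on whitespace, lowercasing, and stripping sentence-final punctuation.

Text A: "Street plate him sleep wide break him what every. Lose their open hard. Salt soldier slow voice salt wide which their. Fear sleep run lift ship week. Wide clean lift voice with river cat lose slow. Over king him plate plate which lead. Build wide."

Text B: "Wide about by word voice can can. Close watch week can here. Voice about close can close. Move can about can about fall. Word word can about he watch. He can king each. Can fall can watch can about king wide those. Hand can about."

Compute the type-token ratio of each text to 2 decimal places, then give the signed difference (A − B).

TTR(A) = 30/45 = 0.67
TTR(B) = 17/45 = 0.38
Difference = 0.67 − 0.38 = 0.29

0.29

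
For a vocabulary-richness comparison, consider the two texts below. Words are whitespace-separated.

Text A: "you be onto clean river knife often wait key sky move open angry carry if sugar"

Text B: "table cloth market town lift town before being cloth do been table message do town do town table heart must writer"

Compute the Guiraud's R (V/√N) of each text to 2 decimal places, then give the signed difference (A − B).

1.16

A: V=16, N=16, R=4.00
B: V=13, N=21, R=2.84
Difference = 4.00 − 2.84 = 1.16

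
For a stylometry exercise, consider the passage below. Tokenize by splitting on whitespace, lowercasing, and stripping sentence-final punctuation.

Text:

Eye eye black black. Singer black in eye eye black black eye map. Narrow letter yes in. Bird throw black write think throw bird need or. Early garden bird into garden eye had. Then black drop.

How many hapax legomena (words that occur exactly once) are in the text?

Frequencies: black:7, eye:6, bird:3, in:2, throw:2, garden:2, singer:1, map:1, narrow:1, letter:1, yes:1, write:1, think:1, need:1, or:1, early:1, into:1, had:1, then:1, drop:1
Hapax (freq=1): drop, early, had, into, letter, map, narrow, need, or, singer, then, think, write, yes

14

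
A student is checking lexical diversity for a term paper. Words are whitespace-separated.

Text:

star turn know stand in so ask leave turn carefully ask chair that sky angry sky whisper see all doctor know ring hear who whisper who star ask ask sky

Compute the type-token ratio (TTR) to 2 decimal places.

N = 30 tokens, V = 20 types.
TTR = V / N = 20 / 30 = 0.67

0.67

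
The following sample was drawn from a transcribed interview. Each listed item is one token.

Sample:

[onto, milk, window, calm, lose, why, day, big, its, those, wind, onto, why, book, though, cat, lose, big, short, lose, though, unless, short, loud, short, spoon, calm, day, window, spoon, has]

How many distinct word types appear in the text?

19

Distinct types: {big, book, calm, cat, day, has, its, lose, loud, milk, onto, short, spoon, those, though, unless, why, wind, window}
V = 19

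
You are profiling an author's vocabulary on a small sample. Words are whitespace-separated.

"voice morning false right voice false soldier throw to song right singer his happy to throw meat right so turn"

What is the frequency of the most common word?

Frequencies: right:3, voice:2, false:2, throw:2, to:2, morning:1, soldier:1, song:1, singer:1, his:1, happy:1, meat:1, so:1, turn:1
Most common: 'right' with frequency 3.

3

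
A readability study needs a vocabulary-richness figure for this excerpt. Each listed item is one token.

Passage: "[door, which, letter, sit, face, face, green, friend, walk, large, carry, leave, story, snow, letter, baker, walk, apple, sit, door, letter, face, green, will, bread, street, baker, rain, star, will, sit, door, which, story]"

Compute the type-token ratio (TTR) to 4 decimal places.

N = 34 tokens, V = 20 types.
TTR = V / N = 20 / 34 = 0.5882

0.5882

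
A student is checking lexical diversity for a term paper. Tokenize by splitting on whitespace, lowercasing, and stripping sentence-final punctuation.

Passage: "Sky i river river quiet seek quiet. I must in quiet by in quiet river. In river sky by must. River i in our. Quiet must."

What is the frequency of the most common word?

Frequencies: river:5, quiet:5, in:4, i:3, must:3, sky:2, by:2, seek:1, our:1
Most common: 'river' with frequency 5.

5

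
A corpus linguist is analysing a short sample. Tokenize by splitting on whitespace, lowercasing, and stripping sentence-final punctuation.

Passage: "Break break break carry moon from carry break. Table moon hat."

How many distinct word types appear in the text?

6

Distinct types: {break, carry, from, hat, moon, table}
V = 6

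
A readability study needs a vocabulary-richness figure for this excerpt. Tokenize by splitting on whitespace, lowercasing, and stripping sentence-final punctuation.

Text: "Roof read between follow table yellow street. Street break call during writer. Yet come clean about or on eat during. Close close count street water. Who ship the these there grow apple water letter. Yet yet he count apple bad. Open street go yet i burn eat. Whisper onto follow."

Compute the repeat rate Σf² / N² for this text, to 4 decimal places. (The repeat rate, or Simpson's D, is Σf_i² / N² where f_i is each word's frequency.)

Frequencies: street:4, yet:4, follow:2, during:2, eat:2, close:2, count:2, water:2, apple:2, roof:1, read:1, between:1, table:1, yellow:1, break:1, call:1, writer:1, come:1, clean:1, about:1, … (17 more, each freq 1)
Σf² = 88; N² = 2500
Repeat rate = 88 / 2500 = 0.0352

0.0352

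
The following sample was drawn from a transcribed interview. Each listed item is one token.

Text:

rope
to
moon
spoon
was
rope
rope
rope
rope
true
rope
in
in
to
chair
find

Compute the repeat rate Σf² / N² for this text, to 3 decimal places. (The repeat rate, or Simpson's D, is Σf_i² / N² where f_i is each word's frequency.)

0.195

Frequencies: rope:6, to:2, in:2, moon:1, spoon:1, was:1, true:1, chair:1, find:1
Σf² = 50; N² = 256
Repeat rate = 50 / 256 = 0.195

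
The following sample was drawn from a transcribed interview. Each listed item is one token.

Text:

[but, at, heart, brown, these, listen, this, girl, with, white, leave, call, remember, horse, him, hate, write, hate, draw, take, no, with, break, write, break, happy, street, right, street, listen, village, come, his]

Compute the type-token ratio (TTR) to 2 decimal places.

0.82

N = 33 tokens, V = 27 types.
TTR = V / N = 27 / 33 = 0.82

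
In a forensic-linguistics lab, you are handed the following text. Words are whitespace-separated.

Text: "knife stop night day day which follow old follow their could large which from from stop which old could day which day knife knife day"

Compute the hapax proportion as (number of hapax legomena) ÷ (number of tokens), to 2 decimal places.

Frequencies: day:5, which:4, knife:3, stop:2, follow:2, old:2, could:2, from:2, night:1, their:1, large:1
Hapax count = 3; token count = 25.
Ratio = 3 / 25 = 0.12

0.12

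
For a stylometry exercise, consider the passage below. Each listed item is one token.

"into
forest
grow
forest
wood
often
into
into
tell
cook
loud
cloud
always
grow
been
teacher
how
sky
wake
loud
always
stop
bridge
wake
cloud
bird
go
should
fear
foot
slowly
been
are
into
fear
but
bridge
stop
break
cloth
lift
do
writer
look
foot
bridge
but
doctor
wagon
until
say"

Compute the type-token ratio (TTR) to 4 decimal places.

N = 51 tokens, V = 35 types.
TTR = V / N = 35 / 51 = 0.6863

0.6863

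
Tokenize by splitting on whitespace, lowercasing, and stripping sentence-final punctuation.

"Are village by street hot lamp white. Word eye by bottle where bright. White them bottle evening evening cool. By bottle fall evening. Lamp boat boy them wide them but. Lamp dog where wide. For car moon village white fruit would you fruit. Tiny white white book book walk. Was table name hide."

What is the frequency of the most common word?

5

Frequencies: white:5, by:3, lamp:3, bottle:3, them:3, evening:3, village:2, where:2, wide:2, fruit:2, book:2, are:1, street:1, hot:1, word:1, eye:1, bright:1, cool:1, fall:1, boat:1, … (14 more, each freq 1)
Most common: 'white' with frequency 5.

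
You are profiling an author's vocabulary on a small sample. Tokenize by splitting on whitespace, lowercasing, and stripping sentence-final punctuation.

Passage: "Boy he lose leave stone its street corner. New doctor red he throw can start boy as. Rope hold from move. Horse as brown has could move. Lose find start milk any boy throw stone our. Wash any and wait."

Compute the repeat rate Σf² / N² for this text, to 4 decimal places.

0.0388

Frequencies: boy:3, he:2, lose:2, stone:2, throw:2, start:2, as:2, move:2, any:2, leave:1, its:1, street:1, corner:1, new:1, doctor:1, red:1, can:1, rope:1, hold:1, from:1, … (10 more, each freq 1)
Σf² = 62; N² = 1600
Repeat rate = 62 / 1600 = 0.0388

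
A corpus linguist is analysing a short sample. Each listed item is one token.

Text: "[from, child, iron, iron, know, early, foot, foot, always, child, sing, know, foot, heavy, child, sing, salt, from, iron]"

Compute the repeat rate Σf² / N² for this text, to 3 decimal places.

0.119

Frequencies: child:3, iron:3, foot:3, from:2, know:2, sing:2, early:1, always:1, heavy:1, salt:1
Σf² = 43; N² = 361
Repeat rate = 43 / 361 = 0.119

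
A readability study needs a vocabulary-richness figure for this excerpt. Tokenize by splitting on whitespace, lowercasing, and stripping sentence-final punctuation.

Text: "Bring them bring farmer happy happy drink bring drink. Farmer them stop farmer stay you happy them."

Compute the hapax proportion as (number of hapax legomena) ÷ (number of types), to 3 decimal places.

Frequencies: bring:3, them:3, farmer:3, happy:3, drink:2, stop:1, stay:1, you:1
Hapax count = 3; type count = 8.
Ratio = 3 / 8 = 0.375

0.375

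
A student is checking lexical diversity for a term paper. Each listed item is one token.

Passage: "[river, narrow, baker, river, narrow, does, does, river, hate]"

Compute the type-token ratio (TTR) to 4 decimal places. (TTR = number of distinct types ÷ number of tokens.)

N = 9 tokens, V = 5 types.
TTR = V / N = 5 / 9 = 0.5556

0.5556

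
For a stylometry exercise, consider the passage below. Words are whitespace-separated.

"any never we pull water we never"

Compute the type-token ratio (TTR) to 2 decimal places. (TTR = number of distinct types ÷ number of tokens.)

0.71

N = 7 tokens, V = 5 types.
TTR = V / N = 5 / 7 = 0.71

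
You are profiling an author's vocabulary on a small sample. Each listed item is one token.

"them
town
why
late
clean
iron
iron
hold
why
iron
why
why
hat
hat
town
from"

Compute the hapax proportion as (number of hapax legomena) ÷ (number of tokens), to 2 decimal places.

0.31

Frequencies: why:4, iron:3, town:2, hat:2, them:1, late:1, clean:1, hold:1, from:1
Hapax count = 5; token count = 16.
Ratio = 5 / 16 = 0.31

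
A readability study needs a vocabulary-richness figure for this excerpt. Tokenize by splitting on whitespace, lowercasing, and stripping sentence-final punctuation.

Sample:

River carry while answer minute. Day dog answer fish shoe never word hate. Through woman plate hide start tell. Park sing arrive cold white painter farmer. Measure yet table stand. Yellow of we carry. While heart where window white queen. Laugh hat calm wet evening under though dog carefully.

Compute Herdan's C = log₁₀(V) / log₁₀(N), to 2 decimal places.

N = 49, V = 44.
log₁₀(V) = 1.643453, log₁₀(N) = 1.690196
C = 1.643453 / 1.690196 = 0.97

0.97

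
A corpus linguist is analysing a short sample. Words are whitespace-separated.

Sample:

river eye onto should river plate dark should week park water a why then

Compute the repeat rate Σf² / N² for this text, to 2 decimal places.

0.09

Frequencies: river:2, should:2, eye:1, onto:1, plate:1, dark:1, week:1, park:1, water:1, a:1, why:1, then:1
Σf² = 18; N² = 196
Repeat rate = 18 / 196 = 0.09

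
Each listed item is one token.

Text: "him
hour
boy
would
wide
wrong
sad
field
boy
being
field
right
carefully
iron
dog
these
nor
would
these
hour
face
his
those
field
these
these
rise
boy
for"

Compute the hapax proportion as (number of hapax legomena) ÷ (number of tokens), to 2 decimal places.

0.52

Frequencies: these:4, boy:3, field:3, hour:2, would:2, him:1, wide:1, wrong:1, sad:1, being:1, right:1, carefully:1, iron:1, dog:1, nor:1, face:1, his:1, those:1, rise:1, for:1
Hapax count = 15; token count = 29.
Ratio = 15 / 29 = 0.52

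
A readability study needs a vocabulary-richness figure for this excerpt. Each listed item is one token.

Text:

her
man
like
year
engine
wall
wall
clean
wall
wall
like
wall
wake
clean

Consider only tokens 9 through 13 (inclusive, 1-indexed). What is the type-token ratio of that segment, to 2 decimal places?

Segment tokens 9–13: wall, wall, like, wall, wake
Segment N = 5, segment V = 3.
TTR = 3 / 5 = 0.60

0.60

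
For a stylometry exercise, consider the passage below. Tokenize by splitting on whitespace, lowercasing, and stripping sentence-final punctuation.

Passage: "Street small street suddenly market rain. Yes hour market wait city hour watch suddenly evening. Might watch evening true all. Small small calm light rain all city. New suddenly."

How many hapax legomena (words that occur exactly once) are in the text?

Frequencies: small:3, suddenly:3, street:2, market:2, rain:2, hour:2, city:2, watch:2, evening:2, all:2, yes:1, wait:1, might:1, true:1, calm:1, light:1, new:1
Hapax (freq=1): calm, light, might, new, true, wait, yes

7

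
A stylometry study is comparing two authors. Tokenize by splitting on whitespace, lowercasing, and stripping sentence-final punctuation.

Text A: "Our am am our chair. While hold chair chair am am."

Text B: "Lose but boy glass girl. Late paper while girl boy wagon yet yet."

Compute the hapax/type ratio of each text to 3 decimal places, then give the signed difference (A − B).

-0.300

A: hapax=2, V=5, ratio=0.400
B: hapax=7, V=10, ratio=0.700
Difference = 0.400 − 0.700 = -0.300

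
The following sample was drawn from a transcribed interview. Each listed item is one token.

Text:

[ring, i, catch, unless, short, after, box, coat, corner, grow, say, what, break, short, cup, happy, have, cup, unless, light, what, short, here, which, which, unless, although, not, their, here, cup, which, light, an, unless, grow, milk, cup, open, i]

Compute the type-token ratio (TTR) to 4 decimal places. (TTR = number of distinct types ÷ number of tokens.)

N = 40 tokens, V = 25 types.
TTR = V / N = 25 / 40 = 0.6250

0.6250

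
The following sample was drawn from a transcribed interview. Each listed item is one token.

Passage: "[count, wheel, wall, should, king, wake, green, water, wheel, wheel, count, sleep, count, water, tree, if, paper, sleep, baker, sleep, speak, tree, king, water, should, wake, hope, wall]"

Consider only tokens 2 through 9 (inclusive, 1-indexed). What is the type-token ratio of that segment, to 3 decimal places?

0.875

Segment tokens 2–9: wheel, wall, should, king, wake, green, water, wheel
Segment N = 8, segment V = 7.
TTR = 7 / 8 = 0.875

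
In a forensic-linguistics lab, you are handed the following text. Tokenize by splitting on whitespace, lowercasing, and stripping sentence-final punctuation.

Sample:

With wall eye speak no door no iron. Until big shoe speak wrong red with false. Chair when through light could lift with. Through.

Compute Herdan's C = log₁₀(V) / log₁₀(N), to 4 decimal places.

0.9265

N = 24, V = 19.
log₁₀(V) = 1.278754, log₁₀(N) = 1.380211
C = 1.278754 / 1.380211 = 0.9265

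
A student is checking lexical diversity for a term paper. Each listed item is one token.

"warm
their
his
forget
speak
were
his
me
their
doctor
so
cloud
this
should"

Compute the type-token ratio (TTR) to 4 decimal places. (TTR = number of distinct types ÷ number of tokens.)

N = 14 tokens, V = 12 types.
TTR = V / N = 12 / 14 = 0.8571

0.8571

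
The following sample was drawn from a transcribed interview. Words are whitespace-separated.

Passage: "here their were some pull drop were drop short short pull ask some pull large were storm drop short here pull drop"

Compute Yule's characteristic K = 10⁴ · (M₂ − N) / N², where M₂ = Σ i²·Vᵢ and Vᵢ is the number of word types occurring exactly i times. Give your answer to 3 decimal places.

Frequencies: pull:4, drop:4, were:3, short:3, here:2, some:2, their:1, ask:1, large:1, storm:1
N = 22. Frequency spectrum: V_1=4, V_2=2, V_3=2, V_4=2
M₂ = 1²·4 + 2²·2 + 3²·2 + 4²·2 = 62
K = 10000 × (62 − 22) / 22² = 826.446

826.446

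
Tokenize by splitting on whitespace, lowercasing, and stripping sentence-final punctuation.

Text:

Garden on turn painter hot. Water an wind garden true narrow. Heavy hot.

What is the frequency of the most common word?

2

Frequencies: garden:2, hot:2, on:1, turn:1, painter:1, water:1, an:1, wind:1, true:1, narrow:1, heavy:1
Most common: 'garden' with frequency 2.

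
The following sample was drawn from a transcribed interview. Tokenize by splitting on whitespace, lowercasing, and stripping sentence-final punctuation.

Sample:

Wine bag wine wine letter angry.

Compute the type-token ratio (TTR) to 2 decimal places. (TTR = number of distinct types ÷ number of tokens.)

0.67

N = 6 tokens, V = 4 types.
TTR = V / N = 4 / 6 = 0.67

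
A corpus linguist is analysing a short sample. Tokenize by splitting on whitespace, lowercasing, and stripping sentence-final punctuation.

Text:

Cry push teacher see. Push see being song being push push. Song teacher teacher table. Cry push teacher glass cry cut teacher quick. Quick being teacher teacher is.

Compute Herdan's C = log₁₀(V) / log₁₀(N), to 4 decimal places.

0.7196

N = 28, V = 11.
log₁₀(V) = 1.041393, log₁₀(N) = 1.447158
C = 1.041393 / 1.447158 = 0.7196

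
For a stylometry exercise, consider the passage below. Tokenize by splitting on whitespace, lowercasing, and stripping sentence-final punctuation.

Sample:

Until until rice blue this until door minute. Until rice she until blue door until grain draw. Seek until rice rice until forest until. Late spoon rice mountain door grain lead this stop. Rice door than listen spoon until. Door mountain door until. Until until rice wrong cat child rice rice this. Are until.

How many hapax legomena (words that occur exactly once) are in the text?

14

Frequencies: until:14, rice:9, door:6, this:3, blue:2, grain:2, spoon:2, mountain:2, minute:1, she:1, draw:1, seek:1, forest:1, late:1, lead:1, stop:1, than:1, listen:1, wrong:1, cat:1, … (2 more, each freq 1)
Hapax (freq=1): are, cat, child, draw, forest, late, lead, listen, minute, seek, she, stop, than, wrong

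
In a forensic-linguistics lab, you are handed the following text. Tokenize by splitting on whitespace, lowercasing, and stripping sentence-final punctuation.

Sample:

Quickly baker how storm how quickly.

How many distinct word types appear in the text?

Distinct types: {baker, how, quickly, storm}
V = 4

4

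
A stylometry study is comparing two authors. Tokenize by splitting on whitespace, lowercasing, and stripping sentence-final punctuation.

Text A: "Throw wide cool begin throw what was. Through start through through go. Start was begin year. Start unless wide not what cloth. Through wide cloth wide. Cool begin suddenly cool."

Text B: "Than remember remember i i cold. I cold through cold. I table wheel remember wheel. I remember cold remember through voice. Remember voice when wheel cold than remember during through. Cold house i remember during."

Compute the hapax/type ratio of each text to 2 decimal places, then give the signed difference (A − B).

0.09

A: hapax=5, V=14, ratio=0.36
B: hapax=3, V=11, ratio=0.27
Difference = 0.36 − 0.27 = 0.09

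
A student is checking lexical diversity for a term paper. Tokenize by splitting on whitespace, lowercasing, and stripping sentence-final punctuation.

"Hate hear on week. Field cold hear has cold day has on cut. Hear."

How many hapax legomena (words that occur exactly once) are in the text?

5

Frequencies: hear:3, on:2, cold:2, has:2, hate:1, week:1, field:1, day:1, cut:1
Hapax (freq=1): cut, day, field, hate, week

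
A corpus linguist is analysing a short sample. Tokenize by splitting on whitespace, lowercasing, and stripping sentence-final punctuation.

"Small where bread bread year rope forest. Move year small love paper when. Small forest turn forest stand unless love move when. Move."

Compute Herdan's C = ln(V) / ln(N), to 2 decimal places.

0.82

N = 23, V = 13.
ln(V) = 2.564949, ln(N) = 3.135494
C = 2.564949 / 3.135494 = 0.82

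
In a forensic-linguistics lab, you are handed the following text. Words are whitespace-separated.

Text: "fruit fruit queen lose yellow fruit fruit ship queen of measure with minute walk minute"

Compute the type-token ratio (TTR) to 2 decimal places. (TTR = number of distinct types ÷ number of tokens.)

N = 15 tokens, V = 10 types.
TTR = V / N = 10 / 15 = 0.67

0.67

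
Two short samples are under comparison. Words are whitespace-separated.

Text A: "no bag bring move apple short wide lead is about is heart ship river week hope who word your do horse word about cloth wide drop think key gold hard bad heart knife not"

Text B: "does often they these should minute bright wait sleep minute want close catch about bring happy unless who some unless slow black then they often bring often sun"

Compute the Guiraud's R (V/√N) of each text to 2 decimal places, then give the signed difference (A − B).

0.81

A: V=29, N=34, R=4.97
B: V=22, N=28, R=4.16
Difference = 4.97 − 4.16 = 0.81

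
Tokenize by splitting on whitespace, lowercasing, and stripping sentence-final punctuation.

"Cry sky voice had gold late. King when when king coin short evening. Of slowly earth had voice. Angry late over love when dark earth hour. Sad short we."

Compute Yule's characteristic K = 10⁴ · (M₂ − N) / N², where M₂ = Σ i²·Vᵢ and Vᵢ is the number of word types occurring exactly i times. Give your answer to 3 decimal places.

214.031

Frequencies: when:3, voice:2, had:2, late:2, king:2, short:2, earth:2, cry:1, sky:1, gold:1, coin:1, evening:1, of:1, slowly:1, angry:1, over:1, love:1, dark:1, hour:1, sad:1, … (1 more, each freq 1)
N = 29. Frequency spectrum: V_1=14, V_2=6, V_3=1
M₂ = 1²·14 + 2²·6 + 3²·1 = 47
K = 10000 × (47 − 29) / 29² = 214.031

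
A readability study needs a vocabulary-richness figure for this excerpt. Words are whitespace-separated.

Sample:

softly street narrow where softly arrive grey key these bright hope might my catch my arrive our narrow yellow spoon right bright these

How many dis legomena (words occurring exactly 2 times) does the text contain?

6

Frequencies: softly:2, narrow:2, arrive:2, these:2, bright:2, my:2, street:1, where:1, grey:1, key:1, hope:1, might:1, catch:1, our:1, yellow:1, spoon:1, right:1
Words with frequency 2: arrive, bright, my, narrow, softly, these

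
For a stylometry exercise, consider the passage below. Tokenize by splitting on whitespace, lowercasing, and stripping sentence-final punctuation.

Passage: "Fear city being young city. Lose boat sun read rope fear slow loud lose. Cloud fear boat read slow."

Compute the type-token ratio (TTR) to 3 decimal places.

0.632

N = 19 tokens, V = 12 types.
TTR = V / N = 12 / 19 = 0.632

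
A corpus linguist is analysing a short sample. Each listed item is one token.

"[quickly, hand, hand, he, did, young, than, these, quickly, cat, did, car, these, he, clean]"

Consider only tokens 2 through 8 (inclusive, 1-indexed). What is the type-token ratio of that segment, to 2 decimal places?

Segment tokens 2–8: hand, hand, he, did, young, than, these
Segment N = 7, segment V = 6.
TTR = 6 / 7 = 0.86

0.86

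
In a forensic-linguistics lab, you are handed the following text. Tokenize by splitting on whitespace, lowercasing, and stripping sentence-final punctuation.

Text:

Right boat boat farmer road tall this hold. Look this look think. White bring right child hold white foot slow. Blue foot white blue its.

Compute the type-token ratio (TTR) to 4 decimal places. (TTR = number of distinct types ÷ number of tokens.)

0.6400

N = 25 tokens, V = 16 types.
TTR = V / N = 16 / 25 = 0.6400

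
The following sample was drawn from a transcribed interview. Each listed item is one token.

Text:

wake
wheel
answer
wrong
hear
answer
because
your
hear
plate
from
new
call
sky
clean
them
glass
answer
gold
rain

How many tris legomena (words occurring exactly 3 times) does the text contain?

Frequencies: answer:3, hear:2, wake:1, wheel:1, wrong:1, because:1, your:1, plate:1, from:1, new:1, call:1, sky:1, clean:1, them:1, glass:1, gold:1, rain:1
Words with frequency 3: answer

1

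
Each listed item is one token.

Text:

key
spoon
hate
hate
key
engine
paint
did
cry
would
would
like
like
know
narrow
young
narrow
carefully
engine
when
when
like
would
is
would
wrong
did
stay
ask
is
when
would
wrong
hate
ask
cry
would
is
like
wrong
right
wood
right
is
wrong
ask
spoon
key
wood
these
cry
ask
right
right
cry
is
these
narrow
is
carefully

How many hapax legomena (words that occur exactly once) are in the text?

Frequencies: would:6, is:6, cry:4, like:4, wrong:4, ask:4, right:4, key:3, hate:3, narrow:3, when:3, spoon:2, engine:2, did:2, carefully:2, wood:2, these:2, paint:1, know:1, young:1, … (1 more, each freq 1)
Hapax (freq=1): know, paint, stay, young

4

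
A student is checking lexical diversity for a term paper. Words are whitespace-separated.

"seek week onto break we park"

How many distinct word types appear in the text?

6

Distinct types: {break, onto, park, seek, we, week}
V = 6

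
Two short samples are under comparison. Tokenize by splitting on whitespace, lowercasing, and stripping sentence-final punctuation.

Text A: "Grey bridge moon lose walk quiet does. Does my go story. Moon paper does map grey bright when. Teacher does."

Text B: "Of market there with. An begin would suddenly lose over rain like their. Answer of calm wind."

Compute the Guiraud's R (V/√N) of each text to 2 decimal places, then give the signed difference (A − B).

-0.53

A: V=15, N=20, R=3.35
B: V=16, N=17, R=3.88
Difference = 3.35 − 3.88 = -0.53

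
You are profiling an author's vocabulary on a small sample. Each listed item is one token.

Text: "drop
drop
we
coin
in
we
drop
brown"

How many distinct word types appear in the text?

5

Distinct types: {brown, coin, drop, in, we}
V = 5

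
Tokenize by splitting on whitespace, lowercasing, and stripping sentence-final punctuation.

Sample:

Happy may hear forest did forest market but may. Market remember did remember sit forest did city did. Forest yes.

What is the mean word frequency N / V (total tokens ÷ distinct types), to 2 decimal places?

1.82

N = 20 tokens, V = 11 types.
Mean frequency = N / V = 20 / 11 = 1.82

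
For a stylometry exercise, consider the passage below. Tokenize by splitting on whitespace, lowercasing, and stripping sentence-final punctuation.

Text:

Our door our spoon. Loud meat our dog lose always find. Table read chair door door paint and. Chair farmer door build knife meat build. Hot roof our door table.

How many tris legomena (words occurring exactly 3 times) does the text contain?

Frequencies: door:5, our:4, meat:2, table:2, chair:2, build:2, spoon:1, loud:1, dog:1, lose:1, always:1, find:1, read:1, paint:1, and:1, farmer:1, knife:1, hot:1, roof:1
Words with frequency 3: (none)

0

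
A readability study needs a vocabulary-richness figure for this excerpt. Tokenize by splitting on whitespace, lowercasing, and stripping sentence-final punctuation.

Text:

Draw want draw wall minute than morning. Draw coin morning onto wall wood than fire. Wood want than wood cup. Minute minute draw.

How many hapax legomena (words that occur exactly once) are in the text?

4

Frequencies: draw:4, minute:3, than:3, wood:3, want:2, wall:2, morning:2, coin:1, onto:1, fire:1, cup:1
Hapax (freq=1): coin, cup, fire, onto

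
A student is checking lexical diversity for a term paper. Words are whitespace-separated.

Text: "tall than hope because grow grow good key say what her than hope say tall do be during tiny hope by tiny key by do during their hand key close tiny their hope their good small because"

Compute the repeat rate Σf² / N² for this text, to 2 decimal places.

0.06

Frequencies: hope:4, key:3, tiny:3, their:3, tall:2, than:2, because:2, grow:2, good:2, say:2, do:2, during:2, by:2, what:1, her:1, be:1, hand:1, close:1, small:1
Σf² = 85; N² = 1369
Repeat rate = 85 / 1369 = 0.06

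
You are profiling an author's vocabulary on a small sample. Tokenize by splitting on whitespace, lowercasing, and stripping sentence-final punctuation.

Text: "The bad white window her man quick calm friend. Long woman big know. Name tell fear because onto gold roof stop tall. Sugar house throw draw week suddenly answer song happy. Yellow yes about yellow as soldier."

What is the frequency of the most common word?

Frequencies: yellow:2, the:1, bad:1, white:1, window:1, her:1, man:1, quick:1, calm:1, friend:1, long:1, woman:1, big:1, know:1, name:1, tell:1, fear:1, because:1, onto:1, gold:1, … (16 more, each freq 1)
Most common: 'yellow' with frequency 2.

2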